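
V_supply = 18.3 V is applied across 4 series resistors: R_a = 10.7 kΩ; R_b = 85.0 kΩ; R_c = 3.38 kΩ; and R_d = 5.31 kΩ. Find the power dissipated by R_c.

The common current is I = 18.3/104.4 = 0.1753 mA.
V(R_c) = I·R = 0.5925 V; P = V·I = 0.5925 × 0.1753 = 0.1039 mW.

P ≈ 0.104 mW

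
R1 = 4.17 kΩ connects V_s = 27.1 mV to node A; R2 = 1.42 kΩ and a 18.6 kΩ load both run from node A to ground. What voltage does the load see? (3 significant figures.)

V_out ≈ 6.51 mV

R2 ‖ R_L = (1.42 × 18.6)/(1.42 + 18.6) = 1.319 kΩ.
Voltage divider with the loaded lower leg: V_out = 27.1 × 1.319/(4.17 + 1.319) = 27.1 × 0.2403 = 6.513 mV.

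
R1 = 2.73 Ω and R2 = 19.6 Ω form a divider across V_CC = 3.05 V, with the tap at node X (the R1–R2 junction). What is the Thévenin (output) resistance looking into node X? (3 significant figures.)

R_th ≈ 2.40 Ω

With V_CC suppressed (replaced by a short), R_th = R1 ‖ R2 = (2.730 × 19.6)/(2.730 + 19.6) = 2.396 Ω.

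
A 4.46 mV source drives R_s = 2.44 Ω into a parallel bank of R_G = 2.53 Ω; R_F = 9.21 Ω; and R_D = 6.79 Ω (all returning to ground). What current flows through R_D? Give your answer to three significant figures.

Parallel bank: R_p = 1/(1/2.53 + 1/9.21 + 1/6.79) = 1.536 Ω.
V_A = 4.46 × 1.536/3.976 = 1.723 mV.
I(R_D) = V_A / R_D = 1.723/6.79 = 0.2537 mA.

I ≈ 0.254 mA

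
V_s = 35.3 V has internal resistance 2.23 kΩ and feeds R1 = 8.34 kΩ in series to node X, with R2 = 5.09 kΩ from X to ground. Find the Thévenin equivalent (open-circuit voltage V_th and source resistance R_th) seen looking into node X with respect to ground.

V_th ≈ 11.5 V, R_th ≈ 3.44 kΩ

R1' = 2.23 + 8.34 = 10.57 kΩ (source resistance + R1).
V_th is the unloaded tap voltage: V_s · R2/(R1'+R2) = 35.3 × 0.3250 = 11.47 V.
Zeroing V_s shorts the top of R1' to ground, so R_th = R1' ‖ R2 = 3.436 kΩ.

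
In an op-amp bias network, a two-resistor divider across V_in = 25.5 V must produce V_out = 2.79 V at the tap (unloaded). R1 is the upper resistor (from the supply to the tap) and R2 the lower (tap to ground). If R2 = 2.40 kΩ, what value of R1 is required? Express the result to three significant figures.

R1 ≈ 19.5 kΩ

V_out/V_in = R2/(R1+R2) = 0.1094.
R1 = R2·(1/k − 1) = 2.40 × 8.140 = 19.54 kΩ.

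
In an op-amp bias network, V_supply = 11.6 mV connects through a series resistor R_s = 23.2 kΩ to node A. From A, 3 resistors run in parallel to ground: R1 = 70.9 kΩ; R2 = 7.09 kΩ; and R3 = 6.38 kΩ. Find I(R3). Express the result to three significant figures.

I ≈ 0.221 µA

Equivalent of the parallel group: R_p = 3.206 kΩ.
Node voltage V_A = V_supply · R_p/(R_s + R_p) = 11.6 × 0.1214 = 1.408 mV.
Branch current I = V_A/R3 = 1.408/6.38 = 0.2208 µA.
(Equivalently: I_total = 0.4393 µA, then current-divider fraction G_k/ΣG = 0.5026.)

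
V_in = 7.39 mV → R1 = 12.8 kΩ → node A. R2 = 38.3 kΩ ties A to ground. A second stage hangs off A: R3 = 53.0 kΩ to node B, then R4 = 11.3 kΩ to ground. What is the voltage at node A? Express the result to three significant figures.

Looking into the second stage from A: R3 + R4 = 64.30 kΩ appears in parallel with R2.
R2 ‖ (R3+R4) = 24.00 kΩ.
V_A = 7.39 × 24.00/(12.8 + 24.00) = 4.820 mV.

V_A ≈ 4.82 mV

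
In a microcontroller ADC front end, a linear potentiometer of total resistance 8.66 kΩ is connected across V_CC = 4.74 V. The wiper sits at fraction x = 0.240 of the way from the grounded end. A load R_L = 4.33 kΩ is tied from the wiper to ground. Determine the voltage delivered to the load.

Split the track: R_lower = x·R_p = 2.078 kΩ, R_upper = (1−x)·R_p = 6.582 kΩ.
R_L loads the lower segment: effective lower R = 1.404 kΩ.
V_out = 4.74 × 1.404/(6.582 + 1.404) = 0.8335 V.

V_out ≈ 0.834 V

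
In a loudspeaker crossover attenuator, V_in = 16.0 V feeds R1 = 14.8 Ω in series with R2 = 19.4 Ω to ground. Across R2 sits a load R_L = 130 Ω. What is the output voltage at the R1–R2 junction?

R2 ‖ R_L = (19.4 × 130)/(19.4 + 130) = 16.88 Ω.
Now apply the divider: V_out = 16.0 × 0.5328 = 8.525 V.
(Unloaded it would be 9.08 V; the load pulls it down.)

V_out ≈ 8.53 V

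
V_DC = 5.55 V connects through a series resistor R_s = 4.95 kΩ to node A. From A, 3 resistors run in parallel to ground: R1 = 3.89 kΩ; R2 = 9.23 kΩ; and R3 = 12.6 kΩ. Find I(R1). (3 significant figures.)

Combine the parallel branches: R_p = (1/3.89 + 1/9.23 + 1/12.6)⁻¹ = 2.248 kΩ.
V_A by voltage divider: V_A = 5.55 × 2.248/(4.95 + 2.248) = 1.733 V.
I(R1) = V_A / R1 = 1.733/3.89 = 0.4456 mA.

I ≈ 0.446 mA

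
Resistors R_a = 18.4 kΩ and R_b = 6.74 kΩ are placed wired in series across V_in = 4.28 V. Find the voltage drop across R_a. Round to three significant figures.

V ≈ 3.13 V

ΣR = 18.4 + 6.74 = 25.14 kΩ.
By the voltage-divider rule, V = 4.28 × 18.40/25.14 = 3.133 V.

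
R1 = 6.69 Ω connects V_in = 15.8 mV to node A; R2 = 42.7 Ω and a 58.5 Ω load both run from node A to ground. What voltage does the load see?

R2 ‖ R_L = (42.7 × 58.5)/(42.7 + 58.5) = 24.68 Ω.
Voltage divider with the loaded lower leg: V_out = 15.8 × 24.68/(6.69 + 24.68) = 15.8 × 0.7868 = 12.43 mV.

V_out ≈ 12.4 mV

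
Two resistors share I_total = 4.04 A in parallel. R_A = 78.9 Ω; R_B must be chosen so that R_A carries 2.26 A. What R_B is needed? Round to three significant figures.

R_B ≈ 100 Ω

Two-branch current divider: I_A = I_total · R_B/(R_A + R_B).
2.26/4.04 = R_B/(R_A + R_B) → R_B = R_A · (0.5594)/(1 − 0.5594) = 78.9 × 1.270 = 100.2 Ω.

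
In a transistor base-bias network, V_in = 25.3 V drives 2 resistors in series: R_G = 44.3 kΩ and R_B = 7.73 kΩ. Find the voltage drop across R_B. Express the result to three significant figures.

V ≈ 3.76 V

Series total: ΣR = 44.3 + 7.73 = 52.03 kΩ.
V = V_in · R/ΣR = 25.3 × 0.1486 = 3.759 V.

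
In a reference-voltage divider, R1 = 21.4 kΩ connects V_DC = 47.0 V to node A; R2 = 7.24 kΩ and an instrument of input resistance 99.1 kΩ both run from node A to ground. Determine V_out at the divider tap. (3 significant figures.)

The load sits in parallel with R2, giving an effective lower resistance R2' = R2·R_L/(R2+R_L) = 6.747 kΩ.
Then V_out = V_DC · R2'/(R1 + R2') = 47.0 × 6.747/28.15 = 11.27 V.
(Unloaded it would be 11.9 V; the load pulls it down.)

V_out ≈ 11.3 V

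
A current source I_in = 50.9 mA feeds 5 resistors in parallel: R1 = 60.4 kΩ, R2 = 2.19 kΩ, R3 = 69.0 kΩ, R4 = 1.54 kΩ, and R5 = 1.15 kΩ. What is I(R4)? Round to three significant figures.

ΣG = 1/60.4 + 1/2.19 + 1/69.0 + 1/1.54 + 1/1.15 = 2.007.
Current divider: I(R4) = I_in · G_k/ΣG = 50.9 × (0.6494/2.007) = 50.9 × 0.3236 = 16.47 mA.

I ≈ 16.5 mA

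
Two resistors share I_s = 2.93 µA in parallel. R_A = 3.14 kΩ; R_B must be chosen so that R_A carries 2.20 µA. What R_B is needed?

R_B ≈ 9.46 kΩ

Two-branch current divider: I_A = I_s · R_B/(R_A + R_B).
2.20/2.93 = R_B/(R_A + R_B) → R_B = R_A · (0.7509)/(1 − 0.7509) = 3.14 × 3.014 = 9.463 kΩ.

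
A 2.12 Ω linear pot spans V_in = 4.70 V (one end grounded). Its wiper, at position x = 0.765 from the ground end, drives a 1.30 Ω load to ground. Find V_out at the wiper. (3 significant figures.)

V_out ≈ 2.78 V

Lower segment x·R_p = 1.622 Ω; upper segment (1−x)·R_p = 0.4982 Ω.
Lower segment in parallel with the load: 1.622 ‖ 1.30 = 0.7216 Ω.
Loaded-divider output: V_out = 4.70 × 0.5916 = 2.780 V.
(Unloaded: V_out = x·V_in = 3.60 V.)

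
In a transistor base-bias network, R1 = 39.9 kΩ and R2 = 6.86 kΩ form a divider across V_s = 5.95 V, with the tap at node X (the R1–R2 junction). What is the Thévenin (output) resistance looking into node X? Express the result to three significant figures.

R_th ≈ 5.85 kΩ

Looking into X with the source shorted: R_th = R1·R2/(R1+R2) = 39.90 × 6.86/46.76 = 5.854 kΩ.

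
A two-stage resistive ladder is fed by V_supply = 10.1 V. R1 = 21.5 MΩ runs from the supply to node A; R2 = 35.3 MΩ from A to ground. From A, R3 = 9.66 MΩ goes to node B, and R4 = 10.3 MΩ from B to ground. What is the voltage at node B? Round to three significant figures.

Looking into the second stage from A: R3 + R4 = 19.96 MΩ appears in parallel with R2.
Effective lower resistance at A: R2 ‖ 19.96 = 12.75 MΩ.
First divider: V_A = V_supply · 12.75/(21.5 + 12.75) = 3.760 V.
Then the unloaded second divider: V_B = V_A × R4/(R3+R4) = 3.760 × 0.5160 = 1.940 V.

V_B ≈ 1.94 V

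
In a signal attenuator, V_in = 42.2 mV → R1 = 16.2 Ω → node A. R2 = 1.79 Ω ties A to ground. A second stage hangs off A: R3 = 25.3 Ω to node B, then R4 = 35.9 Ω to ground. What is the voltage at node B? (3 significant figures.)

The second stage (R3 + R4 = 61.20 Ω) loads node A in parallel with R2.
R2 ‖ (R3+R4) = 1.739 Ω.
First divider: V_A = V_in · 1.739/(16.2 + 1.739) = 4.091 mV.
Stage 2 is unloaded, so V_B = V_A · R4/(R3+R4) = 4.091 × 35.9/61.20 = 2.400 mV.

V_B ≈ 2.40 mV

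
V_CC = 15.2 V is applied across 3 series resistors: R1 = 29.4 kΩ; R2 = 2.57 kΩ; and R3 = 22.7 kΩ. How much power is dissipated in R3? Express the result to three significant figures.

P ≈ 1.75 mW

Series current I = V_CC/ΣR = 15.2/54.67 = 0.2780 mA.
P(R3) = I²·R3 = (0.2780)² × 22.7 = 1.755 mW.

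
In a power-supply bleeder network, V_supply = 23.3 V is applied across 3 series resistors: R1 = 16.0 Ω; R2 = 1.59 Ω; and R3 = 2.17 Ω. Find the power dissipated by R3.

ΣR = 19.76 Ω → I = 23.3/19.76 = 1.179 A.
V(R3) = I·R = 2.559 V; P = V·I = 2.559 × 1.179 = 3.017 W.

P ≈ 3.02 W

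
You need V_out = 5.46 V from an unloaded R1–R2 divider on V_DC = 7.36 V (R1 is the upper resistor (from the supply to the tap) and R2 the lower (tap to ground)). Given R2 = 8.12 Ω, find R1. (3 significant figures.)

R1 ≈ 2.83 Ω

V_out/V_DC = R2/(R1+R2) = 0.7418.
Rearranging, R1 = R2·(1−k)/k = 8.12 × 0.3480 = 2.826 Ω.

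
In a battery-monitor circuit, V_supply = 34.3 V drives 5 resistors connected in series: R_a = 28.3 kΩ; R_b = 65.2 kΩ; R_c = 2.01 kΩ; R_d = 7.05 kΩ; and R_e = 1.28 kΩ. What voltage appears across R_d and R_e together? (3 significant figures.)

V ≈ 2.75 V

Total series resistance ΣR = 28.3 + 65.2 + 2.01 + 7.05 + 1.28 = 103.8 kΩ.
R_{R_d..R_e} = 7.05 + 1.28 = 8.330 kΩ.
By the voltage-divider rule, V = 34.3 × 8.330/103.8 = 2.752 V.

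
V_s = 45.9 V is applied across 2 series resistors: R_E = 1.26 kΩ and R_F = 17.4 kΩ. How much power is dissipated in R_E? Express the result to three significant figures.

ΣR = 18.66 kΩ → I = 45.9/18.66 = 2.460 mA.
P(R_E) = I²·R_E = (2.460)² × 1.26 = 7.624 mW.

P ≈ 7.62 mW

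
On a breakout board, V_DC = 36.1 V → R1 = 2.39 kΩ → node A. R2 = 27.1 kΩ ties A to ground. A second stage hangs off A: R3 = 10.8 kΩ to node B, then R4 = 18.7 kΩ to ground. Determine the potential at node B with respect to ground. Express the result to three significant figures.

Node A sees R2 in parallel with the series input of stage 2, R3 + R4 = 29.50 kΩ.
Effective lower resistance at A: R2 ‖ 29.50 = 14.12 kΩ.
V_A = 36.1 × 14.12/(2.39 + 14.12) = 30.88 V.
V_B = V_A × 0.6339 = 19.57 V.

V_B ≈ 19.6 V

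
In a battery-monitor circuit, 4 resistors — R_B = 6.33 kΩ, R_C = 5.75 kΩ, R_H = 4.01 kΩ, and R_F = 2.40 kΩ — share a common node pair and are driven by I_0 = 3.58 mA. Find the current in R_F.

I ≈ 1.49 mA

Conductances: ΣG = 1/6.33 + 1/5.75 + 1/4.01 + 1/2.40 = 0.9979 (1/kΩ).
R_F takes the fraction G_k/ΣG = 0.4167/0.9979 = 0.4175, so I = 3.58 × 0.4175 = 1.495 mA.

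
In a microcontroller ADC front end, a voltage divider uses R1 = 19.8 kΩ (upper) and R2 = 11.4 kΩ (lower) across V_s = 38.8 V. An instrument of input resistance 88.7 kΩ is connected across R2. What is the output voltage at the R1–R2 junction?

The load sits in parallel with R2, giving an effective lower resistance R2' = R2·R_L/(R2+R_L) = 10.10 kΩ.
Voltage divider with the loaded lower leg: V_out = 38.8 × 10.10/(19.8 + 10.10) = 38.8 × 0.3378 = 13.11 V.

V_out ≈ 13.1 V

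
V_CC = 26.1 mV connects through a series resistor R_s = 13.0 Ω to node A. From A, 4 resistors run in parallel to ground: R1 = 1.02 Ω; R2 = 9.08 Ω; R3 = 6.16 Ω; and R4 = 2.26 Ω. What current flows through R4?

Combine the parallel branches: R_p = (1/1.02 + 1/9.08 + 1/6.16 + 1/2.26)⁻¹ = 0.5899 Ω.
V_A = 26.1 × 0.5899/13.59 = 1.133 mV.
I(R4) = V_A / R4 = 1.133/2.26 = 0.5013 mA.

I ≈ 0.501 mA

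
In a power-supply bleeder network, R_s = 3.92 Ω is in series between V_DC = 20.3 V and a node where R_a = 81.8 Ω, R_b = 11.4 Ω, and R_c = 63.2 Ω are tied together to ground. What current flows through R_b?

Combine the parallel branches: R_p = (1/81.8 + 1/11.4 + 1/63.2)⁻¹ = 8.638 Ω.
V_A = 20.3 × 8.638/12.56 = 13.96 V.
I(R_b) = V_A / R_b = 13.96/11.4 = 1.225 A.
(Equivalently: I_total = 1.616 A, then current-divider fraction G_k/ΣG = 0.7577.)

I ≈ 1.22 A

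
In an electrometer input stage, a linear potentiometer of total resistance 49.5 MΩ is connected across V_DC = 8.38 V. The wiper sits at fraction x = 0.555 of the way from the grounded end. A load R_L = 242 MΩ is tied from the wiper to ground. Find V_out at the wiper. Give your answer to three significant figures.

Lower segment x·R_p = 27.47 MΩ; upper segment (1−x)·R_p = 22.03 MΩ.
R_L loads the lower segment: effective lower R = 24.67 MΩ.
V_out = 8.38 × 24.67/(22.03 + 24.67) = 4.427 V.

V_out ≈ 4.43 V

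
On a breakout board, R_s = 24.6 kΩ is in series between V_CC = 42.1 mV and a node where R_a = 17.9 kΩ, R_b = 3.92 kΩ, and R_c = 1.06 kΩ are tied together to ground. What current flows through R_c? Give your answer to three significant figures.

I ≈ 1.25 µA

Equivalent of the parallel group: R_p = 0.7972 kΩ.
Node voltage V_A = V_CC · R_p/(R_s + R_p) = 42.1 × 0.03139 = 1.322 mV.
Branch current I = V_A/R_c = 1.322/1.06 = 1.247 µA.
(Check via current divider: I_total = 1.658 µA; share G_k/ΣG = 0.7521 → same result.)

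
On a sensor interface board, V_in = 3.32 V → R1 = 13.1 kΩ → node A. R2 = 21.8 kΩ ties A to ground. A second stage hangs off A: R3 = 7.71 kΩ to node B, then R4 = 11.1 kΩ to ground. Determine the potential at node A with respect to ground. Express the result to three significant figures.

The second stage (R3 + R4 = 18.81 kΩ) loads node A in parallel with R2.
Effective lower resistance at A: R2 ‖ 18.81 = 10.10 kΩ.
V_A = 3.32 × 10.10/(13.1 + 10.10) = 1.445 V.

V_A ≈ 1.45 V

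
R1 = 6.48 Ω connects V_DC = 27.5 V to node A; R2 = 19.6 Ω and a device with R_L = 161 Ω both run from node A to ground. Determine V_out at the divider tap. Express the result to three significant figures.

V_out ≈ 20.1 V

First combine the lower leg with the load: R2 ‖ R_L = 17.47 Ω.
Voltage divider with the loaded lower leg: V_out = 27.5 × 17.47/(6.48 + 17.47) = 27.5 × 0.7295 = 20.06 V.
(Unloaded it would be 20.7 V; the load pulls it down.)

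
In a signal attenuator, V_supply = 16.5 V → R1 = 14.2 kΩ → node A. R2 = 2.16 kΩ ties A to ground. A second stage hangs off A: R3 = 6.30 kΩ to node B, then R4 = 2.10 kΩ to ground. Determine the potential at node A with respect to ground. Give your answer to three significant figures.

V_A ≈ 1.78 V

Node A sees R2 in parallel with the series input of stage 2, R3 + R4 = 8.400 kΩ.
R2 ‖ (R3+R4) = 1.718 kΩ.
First divider: V_A = V_supply · 1.718/(14.2 + 1.718) = 1.781 V.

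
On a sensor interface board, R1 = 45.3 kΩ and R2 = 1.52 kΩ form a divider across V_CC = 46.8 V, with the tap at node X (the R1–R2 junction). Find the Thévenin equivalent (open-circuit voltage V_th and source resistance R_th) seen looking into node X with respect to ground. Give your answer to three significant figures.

V_th ≈ 1.52 V, R_th ≈ 1.47 kΩ

Open-circuit (no load on X): V_th = V_CC · R2/(R1 + R2) = 46.8 × 1.52/(45.30 + 1.52) = 1.519 V.
Looking into X with the source shorted: R_th = R1·R2/(R1+R2) = 45.30 × 1.52/46.82 = 1.471 kΩ.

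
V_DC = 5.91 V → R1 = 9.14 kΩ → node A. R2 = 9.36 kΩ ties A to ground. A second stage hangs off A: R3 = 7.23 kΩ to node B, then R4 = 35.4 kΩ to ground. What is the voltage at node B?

Node A sees R2 in parallel with the series input of stage 2, R3 + R4 = 42.63 kΩ.
Effective lower resistance at A: R2 ‖ 42.63 = 7.675 kΩ.
So V_A = 5.91 × 0.4564 = 2.698 V.
V_B = V_A × 0.8304 = 2.240 V.

V_B ≈ 2.24 V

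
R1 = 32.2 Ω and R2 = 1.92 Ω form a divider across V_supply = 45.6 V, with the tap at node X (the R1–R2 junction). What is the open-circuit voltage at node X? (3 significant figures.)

V_th is the unloaded tap voltage: V_supply · R2/(R1+R2) = 45.6 × 0.05627 = 2.566 V.

V_th ≈ 2.57 V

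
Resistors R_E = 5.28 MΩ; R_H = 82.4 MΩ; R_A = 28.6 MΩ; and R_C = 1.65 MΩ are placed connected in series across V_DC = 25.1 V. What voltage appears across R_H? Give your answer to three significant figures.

Total series resistance ΣR = 5.28 + 82.4 + 28.6 + 1.65 = 117.9 MΩ.
Voltage divider: V = V_DC · (82.40 / 117.9) = 25.1 × 0.6987 = 17.54 V.

V ≈ 17.5 V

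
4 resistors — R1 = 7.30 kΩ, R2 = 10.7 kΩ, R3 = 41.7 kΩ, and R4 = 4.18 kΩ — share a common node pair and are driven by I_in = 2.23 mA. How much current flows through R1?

Conductances: ΣG = 1/7.30 + 1/10.7 + 1/41.7 + 1/4.18 = 0.4937 (1/kΩ).
By the current-divider rule, I = I_in · G_k/ΣG = 2.23 × 0.2775 = 0.6188 mA.

I ≈ 0.619 mA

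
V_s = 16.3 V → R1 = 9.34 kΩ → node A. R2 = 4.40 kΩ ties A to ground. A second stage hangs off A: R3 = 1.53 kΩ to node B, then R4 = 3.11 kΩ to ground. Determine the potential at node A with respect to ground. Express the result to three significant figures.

V_A ≈ 3.17 V

Looking into the second stage from A: R3 + R4 = 4.640 kΩ appears in parallel with R2.
R2 ‖ (R3+R4) = 2.258 kΩ.
First divider: V_A = V_s · 2.258/(9.34 + 2.258) = 3.174 V.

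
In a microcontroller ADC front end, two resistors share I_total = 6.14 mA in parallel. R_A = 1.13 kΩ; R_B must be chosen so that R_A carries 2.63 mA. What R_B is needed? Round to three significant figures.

R_B ≈ 0.847 kΩ

In a two-way split, I_A/I_total = R_B/(R_A + R_B).
2.63/6.14 = R_B/(R_A + R_B) → R_B = R_A · (0.4283)/(1 − 0.4283) = 1.13 × 0.7493 = 0.8467 kΩ.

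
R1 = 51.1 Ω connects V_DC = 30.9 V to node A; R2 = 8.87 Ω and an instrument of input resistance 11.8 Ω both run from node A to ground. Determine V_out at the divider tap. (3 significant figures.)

The load sits in parallel with R2, giving an effective lower resistance R2' = R2·R_L/(R2+R_L) = 5.064 Ω.
Then V_out = V_DC · R2'/(R1 + R2') = 30.9 × 5.064/56.16 = 2.786 V.

V_out ≈ 2.79 V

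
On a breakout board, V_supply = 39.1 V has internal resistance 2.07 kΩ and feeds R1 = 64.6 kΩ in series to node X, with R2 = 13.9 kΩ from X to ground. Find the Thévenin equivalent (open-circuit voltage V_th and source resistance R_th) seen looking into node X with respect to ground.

V_th ≈ 6.75 V, R_th ≈ 11.5 kΩ

R1' = 2.07 + 64.6 = 66.67 kΩ (source resistance + R1).
V_th is the unloaded tap voltage: V_supply · R2/(R1'+R2) = 39.1 × 0.1725 = 6.746 V.
Looking into X with the source shorted: R_th = R1'·R2/(R1'+R2) = 66.67 × 13.9/80.57 = 11.50 kΩ.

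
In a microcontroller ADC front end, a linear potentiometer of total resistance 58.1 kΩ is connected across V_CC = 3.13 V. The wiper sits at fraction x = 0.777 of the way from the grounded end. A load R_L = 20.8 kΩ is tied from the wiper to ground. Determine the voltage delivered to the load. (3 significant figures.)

V_out ≈ 1.64 V

Split the track: R_lower = x·R_p = 45.14 kΩ, R_upper = (1−x)·R_p = 12.96 kΩ.
Lower segment in parallel with the load: 45.14 ‖ 20.8 = 14.24 kΩ.
Then V_out = V_CC · 14.24/(12.96 + 14.24) = 1.639 V.
(Unloaded: V_out = x·V_CC = 2.43 V.)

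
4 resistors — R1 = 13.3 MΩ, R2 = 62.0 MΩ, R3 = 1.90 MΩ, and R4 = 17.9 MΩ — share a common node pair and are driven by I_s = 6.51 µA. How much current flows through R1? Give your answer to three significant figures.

ΣG = 1/13.3 + 1/62.0 + 1/1.90 + 1/17.9 = 0.6735.
By the current-divider rule, I = I_s · G_k/ΣG = 6.51 × 0.1116 = 0.7268 µA.

I ≈ 0.727 µA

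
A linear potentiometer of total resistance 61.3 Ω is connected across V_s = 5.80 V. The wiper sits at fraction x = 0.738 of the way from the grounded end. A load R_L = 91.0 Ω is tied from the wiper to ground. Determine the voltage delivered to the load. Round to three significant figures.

The pot divides into 16.06 Ω above the wiper and 45.24 Ω below.
R_L loads the lower segment: effective lower R = 30.22 Ω.
V_out = 5.80 × 30.22/(16.06 + 30.22) = 3.787 V.

V_out ≈ 3.79 V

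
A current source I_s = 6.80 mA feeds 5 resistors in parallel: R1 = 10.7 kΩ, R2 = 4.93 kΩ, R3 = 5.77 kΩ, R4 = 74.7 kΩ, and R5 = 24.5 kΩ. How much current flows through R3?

I ≈ 2.25 mA

Total conductance ΣG = 1/10.7 + 1/4.93 + 1/5.77 + 1/74.7 + 1/24.5 = 0.5238 (units of 1/kΩ).
By the current-divider rule, I = I_s · G_k/ΣG = 6.80 × 0.3309 = 2.250 mA.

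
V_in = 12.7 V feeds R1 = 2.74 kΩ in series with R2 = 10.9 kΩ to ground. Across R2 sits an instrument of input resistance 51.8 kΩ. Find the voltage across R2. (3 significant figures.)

First combine the lower leg with the load: R2 ‖ R_L = 9.005 kΩ.
Voltage divider with the loaded lower leg: V_out = 12.7 × 9.005/(2.74 + 9.005) = 12.7 × 0.7667 = 9.737 V.
(Unloaded it would be 10.1 V; the load pulls it down.)

V_out ≈ 9.74 V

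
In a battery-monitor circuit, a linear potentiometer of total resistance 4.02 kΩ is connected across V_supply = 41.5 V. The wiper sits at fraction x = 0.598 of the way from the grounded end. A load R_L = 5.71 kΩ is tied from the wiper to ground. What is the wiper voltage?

V_out ≈ 21.2 V

Lower segment x·R_p = 2.404 kΩ; upper segment (1−x)·R_p = 1.616 kΩ.
Lower segment in parallel with the load: 2.404 ‖ 5.71 = 1.692 kΩ.
Then V_out = V_supply · 1.692/(1.616 + 1.692) = 21.22 V.
(Unloaded: V_out = x·V_supply = 24.8 V.)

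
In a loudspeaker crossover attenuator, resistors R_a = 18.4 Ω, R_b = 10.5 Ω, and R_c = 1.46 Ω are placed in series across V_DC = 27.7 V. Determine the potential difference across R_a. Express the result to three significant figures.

V ≈ 16.8 V

Series total: ΣR = 18.4 + 10.5 + 1.46 = 30.36 Ω.
By the voltage-divider rule, V = 27.7 × 18.40/30.36 = 16.79 V.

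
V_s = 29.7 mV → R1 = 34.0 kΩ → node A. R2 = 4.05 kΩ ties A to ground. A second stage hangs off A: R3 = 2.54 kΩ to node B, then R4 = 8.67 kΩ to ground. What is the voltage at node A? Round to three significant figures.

V_A ≈ 2.39 mV

The second stage (R3 + R4 = 11.21 kΩ) loads node A in parallel with R2.
Effective lower resistance at A: R2 ‖ 11.21 = 2.975 kΩ.
V_A = 29.7 × 2.975/(34.0 + 2.975) = 2.390 mV.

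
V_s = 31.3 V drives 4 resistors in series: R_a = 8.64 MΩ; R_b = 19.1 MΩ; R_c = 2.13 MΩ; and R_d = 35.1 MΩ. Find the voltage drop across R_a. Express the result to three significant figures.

ΣR = 8.64 + 19.1 + 2.13 + 35.1 = 64.97 MΩ.
By the voltage-divider rule, V = 31.3 × 8.640/64.97 = 4.162 V.

V ≈ 4.16 V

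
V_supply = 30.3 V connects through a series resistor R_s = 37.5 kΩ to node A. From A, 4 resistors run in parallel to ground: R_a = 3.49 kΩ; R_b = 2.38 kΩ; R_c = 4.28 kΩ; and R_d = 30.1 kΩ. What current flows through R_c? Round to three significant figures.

I ≈ 0.189 mA

Parallel bank: R_p = 1/(1/3.49 + 1/2.38 + 1/4.28 + 1/30.1) = 1.027 kΩ.
V_A = 30.3 × 1.027/38.53 = 0.8078 V.
Branch current I = V_A/R_c = 0.8078/4.28 = 0.1887 mA.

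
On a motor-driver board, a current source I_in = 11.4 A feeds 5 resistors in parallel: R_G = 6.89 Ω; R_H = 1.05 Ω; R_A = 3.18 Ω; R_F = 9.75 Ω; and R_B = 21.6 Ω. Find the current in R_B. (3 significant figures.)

ΣG = 1/6.89 + 1/1.05 + 1/3.18 + 1/9.75 + 1/21.6 = 1.561.
By the current-divider rule, I = I_in · G_k/ΣG = 11.4 × 0.02966 = 0.3381 A.

I ≈ 0.338 A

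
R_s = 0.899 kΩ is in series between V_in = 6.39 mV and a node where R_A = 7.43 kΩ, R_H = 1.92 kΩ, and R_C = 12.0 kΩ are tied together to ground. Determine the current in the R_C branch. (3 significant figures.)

Parallel bank: R_p = 1/(1/7.43 + 1/1.92 + 1/12.0) = 1.354 kΩ.
V_A = 6.39 × 1.354/2.253 = 3.840 mV.
Branch current I = V_A/R_C = 3.840/12.0 = 0.3200 µA.

I ≈ 0.320 µA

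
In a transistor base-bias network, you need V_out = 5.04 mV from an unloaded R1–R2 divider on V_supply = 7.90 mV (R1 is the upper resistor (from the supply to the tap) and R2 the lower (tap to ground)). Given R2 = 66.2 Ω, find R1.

Required fraction k = V_out/V_supply = 0.6380.
Rearranging, R1 = R2·(1−k)/k = 66.2 × 0.5675 = 37.57 Ω.

R1 ≈ 37.6 Ω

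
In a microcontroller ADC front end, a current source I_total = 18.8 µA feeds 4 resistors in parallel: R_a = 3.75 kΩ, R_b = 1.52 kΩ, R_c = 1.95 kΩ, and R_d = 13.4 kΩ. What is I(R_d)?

I ≈ 0.928 µA

Conductances: ΣG = 1/3.75 + 1/1.52 + 1/1.95 + 1/13.4 = 1.512 (1/kΩ).
R_d takes the fraction G_k/ΣG = 0.07463/1.512 = 0.04936, so I = 18.8 × 0.04936 = 0.9279 µA.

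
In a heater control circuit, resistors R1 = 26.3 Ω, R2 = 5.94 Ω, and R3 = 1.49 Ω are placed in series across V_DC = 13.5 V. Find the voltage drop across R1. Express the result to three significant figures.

V ≈ 10.5 V

ΣR = 26.3 + 5.94 + 1.49 = 33.73 Ω.
Voltage divider: V = V_DC · (26.30 / 33.73) = 13.5 × 0.7797 = 10.53 V.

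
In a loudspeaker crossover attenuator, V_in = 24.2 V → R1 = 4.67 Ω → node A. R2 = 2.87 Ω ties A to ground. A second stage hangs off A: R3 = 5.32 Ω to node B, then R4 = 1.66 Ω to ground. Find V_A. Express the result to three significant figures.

V_A ≈ 7.34 V

Node A sees R2 in parallel with the series input of stage 2, R3 + R4 = 6.980 Ω.
Effective lower resistance at A: R2 ‖ 6.980 = 2.034 Ω.
So V_A = 24.2 × 0.3034 = 7.342 V.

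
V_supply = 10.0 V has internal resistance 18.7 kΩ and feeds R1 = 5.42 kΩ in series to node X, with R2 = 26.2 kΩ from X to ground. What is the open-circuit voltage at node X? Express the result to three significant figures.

R1' = 18.7 + 5.42 = 24.12 kΩ (source resistance + R1).
With X open, the divider is unloaded: V_th = 10.0 × 26.2/50.32 = 5.207 V.

V_th ≈ 5.21 V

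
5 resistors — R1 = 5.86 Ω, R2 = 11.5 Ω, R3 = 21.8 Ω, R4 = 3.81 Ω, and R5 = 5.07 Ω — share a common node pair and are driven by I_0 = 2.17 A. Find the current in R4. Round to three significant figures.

I ≈ 0.746 A

ΣG = 1/5.86 + 1/11.5 + 1/21.8 + 1/3.81 + 1/5.07 = 0.7632.
Current divider: I(R4) = I_0 · G_k/ΣG = 2.17 × (0.2625/0.7632) = 2.17 × 0.3439 = 0.7463 A.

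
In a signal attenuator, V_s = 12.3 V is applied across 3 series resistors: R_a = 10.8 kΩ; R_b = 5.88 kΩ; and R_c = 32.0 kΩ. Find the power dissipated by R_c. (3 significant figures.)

ΣR = 48.68 kΩ → I = 12.3/48.68 = 0.2527 mA.
V(R_c) = I·R = 8.085 V; P = V·I = 8.085 × 0.2527 = 2.043 mW.

P ≈ 2.04 mW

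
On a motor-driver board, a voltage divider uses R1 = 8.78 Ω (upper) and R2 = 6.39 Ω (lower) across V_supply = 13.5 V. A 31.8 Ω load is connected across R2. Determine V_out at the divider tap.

The load sits in parallel with R2, giving an effective lower resistance R2' = R2·R_L/(R2+R_L) = 5.321 Ω.
Then V_out = V_supply · R2'/(R1 + R2') = 13.5 × 5.321/14.10 = 5.094 V.

V_out ≈ 5.09 V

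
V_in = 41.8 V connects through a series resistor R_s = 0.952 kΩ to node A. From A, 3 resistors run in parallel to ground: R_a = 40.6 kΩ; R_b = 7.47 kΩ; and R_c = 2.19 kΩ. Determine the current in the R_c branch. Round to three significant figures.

Parallel bank: R_p = 1/(1/40.6 + 1/7.47 + 1/2.19) = 1.626 kΩ.
Node voltage V_A = V_in · R_p/(R_s + R_p) = 41.8 × 0.6307 = 26.36 V.
I(R_c) = V_A / R_c = 26.36/2.19 = 12.04 mA.

I ≈ 12.0 mA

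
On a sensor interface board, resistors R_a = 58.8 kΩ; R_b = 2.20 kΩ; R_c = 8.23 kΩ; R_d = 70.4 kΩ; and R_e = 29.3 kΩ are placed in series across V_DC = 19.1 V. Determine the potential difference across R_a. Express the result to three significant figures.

V ≈ 6.65 V

Series total: ΣR = 58.8 + 2.20 + 8.23 + 70.4 + 29.3 = 168.9 kΩ.
By the voltage-divider rule, V = 19.1 × 58.80/168.9 = 6.648 V.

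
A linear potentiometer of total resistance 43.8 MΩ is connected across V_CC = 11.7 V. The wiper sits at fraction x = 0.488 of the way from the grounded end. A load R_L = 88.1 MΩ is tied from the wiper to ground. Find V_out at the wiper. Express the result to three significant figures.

Lower segment x·R_p = 21.37 MΩ; upper segment (1−x)·R_p = 22.43 MΩ.
(x·R_p) ‖ R_L = 17.20 MΩ.
Then V_out = V_CC · 17.20/(22.43 + 17.20) = 5.079 V.

V_out ≈ 5.08 V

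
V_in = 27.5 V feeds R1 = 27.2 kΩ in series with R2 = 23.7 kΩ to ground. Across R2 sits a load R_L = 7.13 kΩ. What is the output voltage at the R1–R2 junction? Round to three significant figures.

R2 ‖ R_L = (23.7 × 7.13)/(23.7 + 7.13) = 5.481 kΩ.
Now apply the divider: V_out = 27.5 × 0.1677 = 4.612 V.

V_out ≈ 4.61 V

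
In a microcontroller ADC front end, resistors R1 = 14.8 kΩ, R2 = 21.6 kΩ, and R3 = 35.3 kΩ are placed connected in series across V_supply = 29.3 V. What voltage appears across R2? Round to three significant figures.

V ≈ 8.83 V

ΣR = 14.8 + 21.6 + 35.3 = 71.70 kΩ.
V = V_supply · R/ΣR = 29.3 × 0.3013 = 8.827 V.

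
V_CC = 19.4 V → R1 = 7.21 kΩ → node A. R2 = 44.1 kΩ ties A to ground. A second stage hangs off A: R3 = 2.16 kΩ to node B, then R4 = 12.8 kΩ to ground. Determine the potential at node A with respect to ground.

The second stage (R3 + R4 = 14.96 kΩ) loads node A in parallel with R2.
R2 ‖ (R3+R4) = 11.17 kΩ.
First divider: V_A = V_CC · 11.17/(7.21 + 11.17) = 11.79 V.

V_A ≈ 11.8 V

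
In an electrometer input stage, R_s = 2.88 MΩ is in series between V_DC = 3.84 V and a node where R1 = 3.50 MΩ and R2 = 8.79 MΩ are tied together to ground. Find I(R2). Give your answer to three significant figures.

Combine the parallel branches: R_p = (1/3.50 + 1/8.79)⁻¹ = 2.503 MΩ.
V_A by voltage divider: V_A = 3.84 × 2.503/(2.88 + 2.503) = 1.786 V.
I(R2) = V_A / R2 = 1.786/8.79 = 0.2031 µA.
(Check via current divider: I_total = 0.7133 µA; share G_k/ΣG = 0.2848 → same result.)

I ≈ 0.203 µA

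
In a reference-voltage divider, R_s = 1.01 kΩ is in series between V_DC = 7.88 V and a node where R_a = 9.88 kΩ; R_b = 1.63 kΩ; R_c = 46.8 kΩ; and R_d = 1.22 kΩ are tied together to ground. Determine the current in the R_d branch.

I ≈ 2.51 mA

Equivalent of the parallel group: R_p = 0.6428 kΩ.
V_A = 7.88 × 0.6428/1.653 = 3.065 V.
Branch current I = V_A/R_d = 3.065/1.22 = 2.512 mA.
(Check via current divider: I_total = 4.768 mA; share G_k/ΣG = 0.5269 → same result.)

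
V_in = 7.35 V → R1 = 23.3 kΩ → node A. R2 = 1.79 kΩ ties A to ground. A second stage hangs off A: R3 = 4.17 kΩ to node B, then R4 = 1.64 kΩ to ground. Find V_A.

Looking into the second stage from A: R3 + R4 = 5.810 kΩ appears in parallel with R2.
Effective lower resistance at A: R2 ‖ 5.810 = 1.368 kΩ.
So V_A = 7.35 × 0.05547 = 0.4077 V.

V_A ≈ 0.408 V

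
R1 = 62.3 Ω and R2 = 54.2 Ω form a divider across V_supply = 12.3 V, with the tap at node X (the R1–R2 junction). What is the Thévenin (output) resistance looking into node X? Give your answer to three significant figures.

With V_supply suppressed (replaced by a short), R_th = R1 ‖ R2 = (62.30 × 54.2)/(62.30 + 54.2) = 28.98 Ω.

R_th ≈ 29.0 Ω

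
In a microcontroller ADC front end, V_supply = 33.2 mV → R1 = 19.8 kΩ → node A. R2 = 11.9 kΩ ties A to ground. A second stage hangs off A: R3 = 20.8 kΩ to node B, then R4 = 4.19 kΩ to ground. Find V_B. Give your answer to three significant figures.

V_B ≈ 1.61 mV

Node A sees R2 in parallel with the series input of stage 2, R3 + R4 = 24.99 kΩ.
R2 ‖ (R3+R4) = 8.061 kΩ.
So V_A = 33.2 × 0.2893 = 9.606 mV.
Stage 2 is unloaded, so V_B = V_A · R4/(R3+R4) = 9.606 × 4.19/24.99 = 1.611 mV.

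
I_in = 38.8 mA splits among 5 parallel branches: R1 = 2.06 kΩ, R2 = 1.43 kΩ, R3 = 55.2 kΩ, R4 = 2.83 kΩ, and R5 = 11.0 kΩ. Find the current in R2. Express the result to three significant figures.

ΣG = 1/2.06 + 1/1.43 + 1/55.2 + 1/2.83 + 1/11.0 = 1.647.
Current divider: I(R2) = I_in · G_k/ΣG = 38.8 × (0.6993/1.647) = 38.8 × 0.4246 = 16.47 mA.

I ≈ 16.5 mA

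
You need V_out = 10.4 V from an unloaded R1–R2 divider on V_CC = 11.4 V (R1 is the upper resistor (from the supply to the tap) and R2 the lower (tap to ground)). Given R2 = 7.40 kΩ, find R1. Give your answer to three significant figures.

The divider ratio is R2/(R1+R2) = 10.4/11.4 = 0.9123.
Rearranging, R1 = R2·(1−k)/k = 7.40 × 0.09615 = 0.7115 kΩ.

R1 ≈ 0.712 kΩ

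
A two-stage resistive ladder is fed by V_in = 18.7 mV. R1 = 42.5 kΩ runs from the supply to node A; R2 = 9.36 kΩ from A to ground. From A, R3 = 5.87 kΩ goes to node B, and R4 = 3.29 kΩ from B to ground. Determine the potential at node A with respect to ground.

Looking into the second stage from A: R3 + R4 = 9.160 kΩ appears in parallel with R2.
Effective lower resistance at A: R2 ‖ 9.160 = 4.629 kΩ.
V_A = 18.7 × 4.629/(42.5 + 4.629) = 1.837 mV.

V_A ≈ 1.84 mV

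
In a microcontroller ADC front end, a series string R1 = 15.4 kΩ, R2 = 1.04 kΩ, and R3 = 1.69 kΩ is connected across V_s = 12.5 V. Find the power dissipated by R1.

Series current I = V_s/ΣR = 12.5/18.13 = 0.6895 mA.
P(R1) = I²·R1 = (0.6895)² × 15.4 = 7.321 mW.

P ≈ 7.32 mW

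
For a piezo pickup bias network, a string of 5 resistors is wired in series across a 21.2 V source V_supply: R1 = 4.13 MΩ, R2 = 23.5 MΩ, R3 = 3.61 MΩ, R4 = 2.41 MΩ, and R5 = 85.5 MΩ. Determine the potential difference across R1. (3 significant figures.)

Series total: ΣR = 4.13 + 23.5 + 3.61 + 2.41 + 85.5 = 119.2 MΩ.
V = V_supply · R/ΣR = 21.2 × 0.03466 = 0.7348 V.

V ≈ 0.735 V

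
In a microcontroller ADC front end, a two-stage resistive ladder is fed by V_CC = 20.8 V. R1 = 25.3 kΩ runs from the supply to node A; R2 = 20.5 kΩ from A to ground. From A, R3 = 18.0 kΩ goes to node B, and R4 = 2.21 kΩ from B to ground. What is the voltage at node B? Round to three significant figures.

Node A sees R2 in parallel with the series input of stage 2, R3 + R4 = 20.21 kΩ.
Effective lower resistance at A: R2 ‖ 20.21 = 10.18 kΩ.
So V_A = 20.8 × 0.2869 = 5.967 V.
Then the unloaded second divider: V_B = V_A × R4/(R3+R4) = 5.967 × 0.1094 = 0.6525 V.

V_B ≈ 0.652 V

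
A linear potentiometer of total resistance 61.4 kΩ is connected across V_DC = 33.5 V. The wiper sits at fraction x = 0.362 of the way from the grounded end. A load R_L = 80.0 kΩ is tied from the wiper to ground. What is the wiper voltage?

Lower segment x·R_p = 22.23 kΩ; upper segment (1−x)·R_p = 39.17 kΩ.
R_L loads the lower segment: effective lower R = 17.39 kΩ.
Then V_out = V_DC · 17.39/(39.17 + 17.39) = 10.30 V.
(Unloaded: V_out = x·V_DC = 12.1 V.)

V_out ≈ 10.3 V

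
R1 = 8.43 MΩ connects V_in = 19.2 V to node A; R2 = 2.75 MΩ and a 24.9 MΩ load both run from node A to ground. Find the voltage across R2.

The load sits in parallel with R2, giving an effective lower resistance R2' = R2·R_L/(R2+R_L) = 2.476 MΩ.
Voltage divider with the loaded lower leg: V_out = 19.2 × 2.476/(8.43 + 2.476) = 19.2 × 0.2271 = 4.360 V.

V_out ≈ 4.36 V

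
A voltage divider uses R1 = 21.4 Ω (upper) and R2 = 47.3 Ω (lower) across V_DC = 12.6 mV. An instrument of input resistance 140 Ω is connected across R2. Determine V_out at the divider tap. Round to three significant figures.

First combine the lower leg with the load: R2 ‖ R_L = 35.36 Ω.
Voltage divider with the loaded lower leg: V_out = 12.6 × 35.36/(21.4 + 35.36) = 12.6 × 0.6229 = 7.849 mV.
(Unloaded it would be 8.68 mV; the load pulls it down.)

V_out ≈ 7.85 mV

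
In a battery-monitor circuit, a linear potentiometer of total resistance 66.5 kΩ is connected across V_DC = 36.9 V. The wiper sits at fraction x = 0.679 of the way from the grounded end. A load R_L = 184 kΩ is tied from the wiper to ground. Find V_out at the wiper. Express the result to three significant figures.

Split the track: R_lower = x·R_p = 45.15 kΩ, R_upper = (1−x)·R_p = 21.35 kΩ.
R_L loads the lower segment: effective lower R = 36.26 kΩ.
V_out = 36.9 × 36.26/(21.35 + 36.26) = 23.23 V.

V_out ≈ 23.2 V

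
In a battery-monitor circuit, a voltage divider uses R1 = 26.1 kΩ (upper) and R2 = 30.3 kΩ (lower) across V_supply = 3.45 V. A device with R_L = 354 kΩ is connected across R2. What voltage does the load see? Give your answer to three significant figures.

V_out ≈ 1.78 V

R2 ‖ R_L = (30.3 × 354)/(30.3 + 354) = 27.91 kΩ.
Now apply the divider: V_out = 3.45 × 0.5168 = 1.783 V.
(Unloaded it would be 1.85 V; the load pulls it down.)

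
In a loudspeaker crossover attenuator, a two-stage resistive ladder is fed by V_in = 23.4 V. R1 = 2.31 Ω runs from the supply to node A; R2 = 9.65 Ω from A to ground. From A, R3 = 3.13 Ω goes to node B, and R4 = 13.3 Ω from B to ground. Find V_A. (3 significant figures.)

Node A sees R2 in parallel with the series input of stage 2, R3 + R4 = 16.43 Ω.
Effective lower resistance at A: R2 ‖ 16.43 = 6.079 Ω.
So V_A = 23.4 × 0.7247 = 16.96 V.

V_A ≈ 17.0 V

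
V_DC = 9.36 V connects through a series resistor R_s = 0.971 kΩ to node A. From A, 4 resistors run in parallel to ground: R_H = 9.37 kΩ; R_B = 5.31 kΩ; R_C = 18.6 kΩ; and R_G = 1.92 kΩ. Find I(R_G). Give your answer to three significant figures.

Parallel bank: R_p = 1/(1/9.37 + 1/5.31 + 1/18.6 + 1/1.92) = 1.150 kΩ.
V_A by voltage divider: V_A = 9.36 × 1.150/(0.971 + 1.150) = 5.075 V.
I(R_G) = V_A / R_G = 5.075/1.92 = 2.643 mA.
(Equivalently: I_total = 4.413 mA, then current-divider fraction G_k/ΣG = 0.5989.)

I ≈ 2.64 mA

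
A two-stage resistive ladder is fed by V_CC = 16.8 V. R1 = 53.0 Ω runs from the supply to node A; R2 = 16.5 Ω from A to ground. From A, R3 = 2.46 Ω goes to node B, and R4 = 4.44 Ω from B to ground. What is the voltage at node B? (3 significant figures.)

Looking into the second stage from A: R3 + R4 = 6.900 Ω appears in parallel with R2.
R2 ‖ (R3+R4) = 4.865 Ω.
First divider: V_A = V_CC · 4.865/(53.0 + 4.865) = 1.413 V.
Stage 2 is unloaded, so V_B = V_A · R4/(R3+R4) = 1.413 × 4.44/6.900 = 0.9090 V.

V_B ≈ 0.909 V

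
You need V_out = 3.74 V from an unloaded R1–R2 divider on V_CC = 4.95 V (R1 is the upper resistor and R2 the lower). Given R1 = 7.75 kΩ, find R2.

R2 ≈ 24.0 kΩ

Required fraction k = V_out/V_CC = 0.7556.
R2 = R1 · 0.7556/(1 − 0.7556) = 23.95 kΩ.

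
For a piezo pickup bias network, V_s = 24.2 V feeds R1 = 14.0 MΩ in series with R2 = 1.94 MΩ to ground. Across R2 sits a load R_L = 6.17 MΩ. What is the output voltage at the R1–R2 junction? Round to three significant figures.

V_out ≈ 2.31 V

First combine the lower leg with the load: R2 ‖ R_L = 1.476 MΩ.
Now apply the divider: V_out = 24.2 × 0.09537 = 2.308 V.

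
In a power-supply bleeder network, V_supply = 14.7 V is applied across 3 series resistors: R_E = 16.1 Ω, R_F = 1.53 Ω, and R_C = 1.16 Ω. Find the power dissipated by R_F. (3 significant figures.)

The common current is I = 14.7/18.79 = 0.7823 A.
P(R_F) = I²·R_F = (0.7823)² × 1.53 = 0.9364 W.

P ≈ 0.936 W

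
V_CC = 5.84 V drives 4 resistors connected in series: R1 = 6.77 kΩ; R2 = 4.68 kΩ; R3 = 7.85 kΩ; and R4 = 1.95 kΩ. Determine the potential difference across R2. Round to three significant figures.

V ≈ 1.29 V

Total series resistance ΣR = 6.77 + 4.68 + 7.85 + 1.95 = 21.25 kΩ.
Voltage divider: V = V_CC · (4.680 / 21.25) = 5.84 × 0.2202 = 1.286 V.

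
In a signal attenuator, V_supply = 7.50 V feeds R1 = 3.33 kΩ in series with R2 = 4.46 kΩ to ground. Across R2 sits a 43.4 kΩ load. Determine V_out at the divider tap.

R2 ‖ R_L = (4.46 × 43.4)/(4.46 + 43.4) = 4.044 kΩ.
Then V_out = V_supply · R2'/(R1 + R2') = 7.50 × 4.044/7.374 = 4.113 V.

V_out ≈ 4.11 V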